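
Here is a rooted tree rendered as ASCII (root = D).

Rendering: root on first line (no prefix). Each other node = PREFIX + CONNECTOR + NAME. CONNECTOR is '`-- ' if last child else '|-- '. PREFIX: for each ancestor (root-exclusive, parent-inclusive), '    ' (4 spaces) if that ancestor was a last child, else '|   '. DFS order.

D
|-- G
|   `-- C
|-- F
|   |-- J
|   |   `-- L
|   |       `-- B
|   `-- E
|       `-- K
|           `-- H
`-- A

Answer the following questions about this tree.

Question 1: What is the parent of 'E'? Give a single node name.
Answer: F

Derivation:
Scan adjacency: E appears as child of F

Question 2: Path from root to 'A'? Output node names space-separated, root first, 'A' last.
Walk down from root: D -> A

Answer: D A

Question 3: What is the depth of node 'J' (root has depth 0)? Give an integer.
Answer: 2

Derivation:
Path from root to J: D -> F -> J
Depth = number of edges = 2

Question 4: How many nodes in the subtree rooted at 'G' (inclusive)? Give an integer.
Subtree rooted at G contains: C, G
Count = 2

Answer: 2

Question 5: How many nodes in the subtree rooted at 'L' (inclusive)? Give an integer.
Subtree rooted at L contains: B, L
Count = 2

Answer: 2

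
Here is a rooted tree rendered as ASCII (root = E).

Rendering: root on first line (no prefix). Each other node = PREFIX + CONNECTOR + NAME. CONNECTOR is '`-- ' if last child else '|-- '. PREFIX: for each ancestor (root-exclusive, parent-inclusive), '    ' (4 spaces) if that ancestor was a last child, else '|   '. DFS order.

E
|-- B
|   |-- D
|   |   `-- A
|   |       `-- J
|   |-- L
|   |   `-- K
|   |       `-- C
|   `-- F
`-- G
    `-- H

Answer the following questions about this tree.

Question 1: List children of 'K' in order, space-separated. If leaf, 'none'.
Answer: C

Derivation:
Node K's children (from adjacency): C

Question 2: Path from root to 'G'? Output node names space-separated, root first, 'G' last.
Walk down from root: E -> G

Answer: E G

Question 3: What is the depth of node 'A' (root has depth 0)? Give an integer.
Answer: 3

Derivation:
Path from root to A: E -> B -> D -> A
Depth = number of edges = 3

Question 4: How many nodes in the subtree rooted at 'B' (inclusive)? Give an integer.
Answer: 8

Derivation:
Subtree rooted at B contains: A, B, C, D, F, J, K, L
Count = 8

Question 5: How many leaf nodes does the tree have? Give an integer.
Answer: 4

Derivation:
Leaves (nodes with no children): C, F, H, J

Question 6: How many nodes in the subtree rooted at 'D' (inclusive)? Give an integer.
Subtree rooted at D contains: A, D, J
Count = 3

Answer: 3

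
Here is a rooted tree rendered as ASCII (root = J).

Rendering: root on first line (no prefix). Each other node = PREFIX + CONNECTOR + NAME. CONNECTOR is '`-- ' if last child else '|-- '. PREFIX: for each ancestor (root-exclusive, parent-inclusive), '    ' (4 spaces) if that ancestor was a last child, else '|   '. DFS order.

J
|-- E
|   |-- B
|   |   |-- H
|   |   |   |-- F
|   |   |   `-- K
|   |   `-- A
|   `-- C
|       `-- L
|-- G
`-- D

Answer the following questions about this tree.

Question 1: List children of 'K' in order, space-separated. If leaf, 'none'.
Node K's children (from adjacency): (leaf)

Answer: none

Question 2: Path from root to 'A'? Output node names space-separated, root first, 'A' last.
Answer: J E B A

Derivation:
Walk down from root: J -> E -> B -> A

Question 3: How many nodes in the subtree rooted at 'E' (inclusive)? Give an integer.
Answer: 8

Derivation:
Subtree rooted at E contains: A, B, C, E, F, H, K, L
Count = 8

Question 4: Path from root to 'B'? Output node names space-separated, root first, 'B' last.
Walk down from root: J -> E -> B

Answer: J E B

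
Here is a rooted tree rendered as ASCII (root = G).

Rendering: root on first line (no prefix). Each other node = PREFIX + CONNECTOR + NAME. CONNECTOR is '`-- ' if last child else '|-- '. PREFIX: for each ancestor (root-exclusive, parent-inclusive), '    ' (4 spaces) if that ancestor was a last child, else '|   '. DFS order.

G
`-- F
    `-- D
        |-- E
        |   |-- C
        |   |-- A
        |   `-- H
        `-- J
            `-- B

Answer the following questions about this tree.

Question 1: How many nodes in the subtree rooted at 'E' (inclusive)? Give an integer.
Subtree rooted at E contains: A, C, E, H
Count = 4

Answer: 4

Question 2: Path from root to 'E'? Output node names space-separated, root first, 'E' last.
Walk down from root: G -> F -> D -> E

Answer: G F D E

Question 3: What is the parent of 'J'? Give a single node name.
Scan adjacency: J appears as child of D

Answer: D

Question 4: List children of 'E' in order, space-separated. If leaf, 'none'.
Node E's children (from adjacency): C, A, H

Answer: C A H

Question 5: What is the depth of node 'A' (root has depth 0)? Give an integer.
Answer: 4

Derivation:
Path from root to A: G -> F -> D -> E -> A
Depth = number of edges = 4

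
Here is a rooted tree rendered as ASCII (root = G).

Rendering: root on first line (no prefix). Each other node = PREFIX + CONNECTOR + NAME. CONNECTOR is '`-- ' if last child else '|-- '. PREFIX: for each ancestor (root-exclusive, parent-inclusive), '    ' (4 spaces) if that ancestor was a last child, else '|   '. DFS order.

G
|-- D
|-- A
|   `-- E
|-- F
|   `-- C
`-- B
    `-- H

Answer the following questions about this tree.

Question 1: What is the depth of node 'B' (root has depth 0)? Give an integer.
Path from root to B: G -> B
Depth = number of edges = 1

Answer: 1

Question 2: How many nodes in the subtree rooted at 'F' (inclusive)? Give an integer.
Answer: 2

Derivation:
Subtree rooted at F contains: C, F
Count = 2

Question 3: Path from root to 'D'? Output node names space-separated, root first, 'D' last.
Walk down from root: G -> D

Answer: G D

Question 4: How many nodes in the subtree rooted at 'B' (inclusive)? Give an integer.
Subtree rooted at B contains: B, H
Count = 2

Answer: 2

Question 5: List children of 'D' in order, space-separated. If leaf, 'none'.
Answer: none

Derivation:
Node D's children (from adjacency): (leaf)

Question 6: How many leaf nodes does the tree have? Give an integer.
Leaves (nodes with no children): C, D, E, H

Answer: 4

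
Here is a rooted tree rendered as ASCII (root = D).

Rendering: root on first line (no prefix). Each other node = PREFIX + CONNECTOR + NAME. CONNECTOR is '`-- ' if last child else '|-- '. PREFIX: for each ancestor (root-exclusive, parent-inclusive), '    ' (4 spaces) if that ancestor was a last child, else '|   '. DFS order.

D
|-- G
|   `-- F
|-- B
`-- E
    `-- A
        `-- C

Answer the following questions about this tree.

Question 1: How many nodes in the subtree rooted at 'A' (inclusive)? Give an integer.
Answer: 2

Derivation:
Subtree rooted at A contains: A, C
Count = 2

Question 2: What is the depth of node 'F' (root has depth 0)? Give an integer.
Path from root to F: D -> G -> F
Depth = number of edges = 2

Answer: 2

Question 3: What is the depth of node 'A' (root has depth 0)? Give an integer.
Answer: 2

Derivation:
Path from root to A: D -> E -> A
Depth = number of edges = 2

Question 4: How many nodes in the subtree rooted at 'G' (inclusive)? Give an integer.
Subtree rooted at G contains: F, G
Count = 2

Answer: 2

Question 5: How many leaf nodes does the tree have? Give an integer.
Answer: 3

Derivation:
Leaves (nodes with no children): B, C, F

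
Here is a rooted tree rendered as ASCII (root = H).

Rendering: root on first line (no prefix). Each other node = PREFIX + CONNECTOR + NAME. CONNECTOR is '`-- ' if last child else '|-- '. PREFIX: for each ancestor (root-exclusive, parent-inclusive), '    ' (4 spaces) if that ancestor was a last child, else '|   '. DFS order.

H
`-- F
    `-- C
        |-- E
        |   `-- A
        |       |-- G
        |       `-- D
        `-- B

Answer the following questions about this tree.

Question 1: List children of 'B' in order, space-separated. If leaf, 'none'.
Answer: none

Derivation:
Node B's children (from adjacency): (leaf)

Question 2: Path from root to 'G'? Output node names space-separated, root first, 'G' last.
Answer: H F C E A G

Derivation:
Walk down from root: H -> F -> C -> E -> A -> G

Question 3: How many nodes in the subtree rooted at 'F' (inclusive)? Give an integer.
Subtree rooted at F contains: A, B, C, D, E, F, G
Count = 7

Answer: 7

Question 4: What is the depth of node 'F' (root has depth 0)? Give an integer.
Answer: 1

Derivation:
Path from root to F: H -> F
Depth = number of edges = 1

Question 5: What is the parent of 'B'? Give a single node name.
Scan adjacency: B appears as child of C

Answer: C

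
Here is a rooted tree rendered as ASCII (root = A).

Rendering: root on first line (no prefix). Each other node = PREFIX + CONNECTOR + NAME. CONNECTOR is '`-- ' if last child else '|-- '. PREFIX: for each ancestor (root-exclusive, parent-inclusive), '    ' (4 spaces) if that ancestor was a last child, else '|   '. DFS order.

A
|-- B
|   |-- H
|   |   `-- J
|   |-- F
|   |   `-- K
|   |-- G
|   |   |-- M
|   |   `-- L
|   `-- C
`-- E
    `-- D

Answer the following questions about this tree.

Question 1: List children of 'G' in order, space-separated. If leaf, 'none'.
Node G's children (from adjacency): M, L

Answer: M L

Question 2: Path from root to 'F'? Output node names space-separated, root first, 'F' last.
Answer: A B F

Derivation:
Walk down from root: A -> B -> F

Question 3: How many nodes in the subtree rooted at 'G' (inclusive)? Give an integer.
Answer: 3

Derivation:
Subtree rooted at G contains: G, L, M
Count = 3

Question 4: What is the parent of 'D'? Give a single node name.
Scan adjacency: D appears as child of E

Answer: E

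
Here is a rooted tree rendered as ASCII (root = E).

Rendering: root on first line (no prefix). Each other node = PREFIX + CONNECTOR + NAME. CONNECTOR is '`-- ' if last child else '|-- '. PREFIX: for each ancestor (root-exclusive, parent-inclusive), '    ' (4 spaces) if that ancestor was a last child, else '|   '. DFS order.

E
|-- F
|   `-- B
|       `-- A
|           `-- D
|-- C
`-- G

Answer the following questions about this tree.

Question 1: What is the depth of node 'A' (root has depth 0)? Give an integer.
Answer: 3

Derivation:
Path from root to A: E -> F -> B -> A
Depth = number of edges = 3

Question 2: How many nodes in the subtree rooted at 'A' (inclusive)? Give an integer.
Subtree rooted at A contains: A, D
Count = 2

Answer: 2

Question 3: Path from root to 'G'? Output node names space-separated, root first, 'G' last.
Walk down from root: E -> G

Answer: E G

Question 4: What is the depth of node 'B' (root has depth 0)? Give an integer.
Answer: 2

Derivation:
Path from root to B: E -> F -> B
Depth = number of edges = 2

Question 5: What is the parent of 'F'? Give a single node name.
Answer: E

Derivation:
Scan adjacency: F appears as child of E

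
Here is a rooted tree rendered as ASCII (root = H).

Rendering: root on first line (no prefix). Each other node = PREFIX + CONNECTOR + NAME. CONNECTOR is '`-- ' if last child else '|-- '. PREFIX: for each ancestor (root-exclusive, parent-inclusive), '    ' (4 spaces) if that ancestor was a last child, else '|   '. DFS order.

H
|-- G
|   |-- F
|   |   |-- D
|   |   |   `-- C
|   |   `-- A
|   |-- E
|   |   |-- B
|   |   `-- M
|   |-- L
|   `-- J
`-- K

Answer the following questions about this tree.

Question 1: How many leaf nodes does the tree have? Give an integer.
Leaves (nodes with no children): A, B, C, J, K, L, M

Answer: 7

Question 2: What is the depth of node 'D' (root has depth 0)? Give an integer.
Path from root to D: H -> G -> F -> D
Depth = number of edges = 3

Answer: 3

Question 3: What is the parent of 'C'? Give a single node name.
Scan adjacency: C appears as child of D

Answer: D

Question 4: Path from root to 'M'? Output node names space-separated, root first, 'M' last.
Walk down from root: H -> G -> E -> M

Answer: H G E M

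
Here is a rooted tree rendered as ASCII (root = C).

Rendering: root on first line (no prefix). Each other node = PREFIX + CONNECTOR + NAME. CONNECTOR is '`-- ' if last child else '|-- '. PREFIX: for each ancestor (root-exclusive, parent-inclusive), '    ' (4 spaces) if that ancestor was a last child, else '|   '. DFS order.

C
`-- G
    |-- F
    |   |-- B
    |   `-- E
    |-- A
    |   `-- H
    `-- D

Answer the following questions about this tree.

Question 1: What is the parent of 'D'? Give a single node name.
Answer: G

Derivation:
Scan adjacency: D appears as child of G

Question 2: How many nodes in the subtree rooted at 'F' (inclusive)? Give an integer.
Subtree rooted at F contains: B, E, F
Count = 3

Answer: 3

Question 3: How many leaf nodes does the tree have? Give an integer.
Answer: 4

Derivation:
Leaves (nodes with no children): B, D, E, H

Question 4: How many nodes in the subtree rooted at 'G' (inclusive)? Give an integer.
Subtree rooted at G contains: A, B, D, E, F, G, H
Count = 7

Answer: 7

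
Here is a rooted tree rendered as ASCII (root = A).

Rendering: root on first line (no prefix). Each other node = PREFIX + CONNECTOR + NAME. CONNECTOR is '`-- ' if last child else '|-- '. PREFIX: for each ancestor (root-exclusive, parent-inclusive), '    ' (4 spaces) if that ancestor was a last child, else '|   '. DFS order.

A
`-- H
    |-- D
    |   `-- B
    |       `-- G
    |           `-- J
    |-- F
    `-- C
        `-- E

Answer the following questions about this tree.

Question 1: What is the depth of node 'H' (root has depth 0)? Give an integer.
Path from root to H: A -> H
Depth = number of edges = 1

Answer: 1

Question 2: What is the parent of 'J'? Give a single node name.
Answer: G

Derivation:
Scan adjacency: J appears as child of G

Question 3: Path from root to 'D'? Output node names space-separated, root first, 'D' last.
Answer: A H D

Derivation:
Walk down from root: A -> H -> D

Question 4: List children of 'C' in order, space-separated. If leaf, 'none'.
Answer: E

Derivation:
Node C's children (from adjacency): E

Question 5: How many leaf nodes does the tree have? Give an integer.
Leaves (nodes with no children): E, F, J

Answer: 3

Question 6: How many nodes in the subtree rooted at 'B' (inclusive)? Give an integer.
Answer: 3

Derivation:
Subtree rooted at B contains: B, G, J
Count = 3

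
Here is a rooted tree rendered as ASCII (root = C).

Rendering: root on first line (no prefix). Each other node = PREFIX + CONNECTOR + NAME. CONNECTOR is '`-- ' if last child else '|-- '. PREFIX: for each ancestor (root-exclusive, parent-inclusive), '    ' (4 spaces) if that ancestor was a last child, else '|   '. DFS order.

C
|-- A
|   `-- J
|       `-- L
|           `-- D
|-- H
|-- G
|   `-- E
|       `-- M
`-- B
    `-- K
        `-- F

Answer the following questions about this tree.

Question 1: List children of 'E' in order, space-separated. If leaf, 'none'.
Answer: M

Derivation:
Node E's children (from adjacency): M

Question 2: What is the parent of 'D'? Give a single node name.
Answer: L

Derivation:
Scan adjacency: D appears as child of L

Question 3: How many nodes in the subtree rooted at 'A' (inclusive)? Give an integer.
Answer: 4

Derivation:
Subtree rooted at A contains: A, D, J, L
Count = 4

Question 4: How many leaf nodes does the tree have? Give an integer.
Leaves (nodes with no children): D, F, H, M

Answer: 4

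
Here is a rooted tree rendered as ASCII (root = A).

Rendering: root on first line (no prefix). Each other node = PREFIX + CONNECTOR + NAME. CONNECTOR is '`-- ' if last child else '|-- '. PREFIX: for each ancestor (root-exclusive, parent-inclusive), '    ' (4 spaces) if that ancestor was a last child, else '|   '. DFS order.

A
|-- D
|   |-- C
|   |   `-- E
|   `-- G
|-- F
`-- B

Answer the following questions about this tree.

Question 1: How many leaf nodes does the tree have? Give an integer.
Leaves (nodes with no children): B, E, F, G

Answer: 4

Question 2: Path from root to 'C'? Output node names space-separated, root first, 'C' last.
Answer: A D C

Derivation:
Walk down from root: A -> D -> C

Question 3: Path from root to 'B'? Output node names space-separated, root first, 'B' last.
Answer: A B

Derivation:
Walk down from root: A -> B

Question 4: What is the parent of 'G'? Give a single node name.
Answer: D

Derivation:
Scan adjacency: G appears as child of D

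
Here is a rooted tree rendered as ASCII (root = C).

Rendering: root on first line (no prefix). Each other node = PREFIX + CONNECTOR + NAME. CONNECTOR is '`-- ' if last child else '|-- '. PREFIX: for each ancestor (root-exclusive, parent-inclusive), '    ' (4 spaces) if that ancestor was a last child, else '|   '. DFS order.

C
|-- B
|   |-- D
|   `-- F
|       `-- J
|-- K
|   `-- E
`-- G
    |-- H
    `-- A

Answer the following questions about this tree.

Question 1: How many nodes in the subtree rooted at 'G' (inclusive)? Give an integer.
Answer: 3

Derivation:
Subtree rooted at G contains: A, G, H
Count = 3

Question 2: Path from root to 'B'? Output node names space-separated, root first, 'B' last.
Answer: C B

Derivation:
Walk down from root: C -> B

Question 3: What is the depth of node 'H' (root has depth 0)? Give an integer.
Path from root to H: C -> G -> H
Depth = number of edges = 2

Answer: 2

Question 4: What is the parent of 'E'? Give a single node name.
Answer: K

Derivation:
Scan adjacency: E appears as child of K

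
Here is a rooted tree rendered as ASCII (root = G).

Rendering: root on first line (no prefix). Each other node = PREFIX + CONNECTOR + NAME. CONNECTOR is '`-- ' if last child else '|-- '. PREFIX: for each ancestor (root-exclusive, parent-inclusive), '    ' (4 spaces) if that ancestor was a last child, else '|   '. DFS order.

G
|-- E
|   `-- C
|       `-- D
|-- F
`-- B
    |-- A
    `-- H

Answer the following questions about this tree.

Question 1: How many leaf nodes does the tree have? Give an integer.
Leaves (nodes with no children): A, D, F, H

Answer: 4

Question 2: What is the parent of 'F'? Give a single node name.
Answer: G

Derivation:
Scan adjacency: F appears as child of G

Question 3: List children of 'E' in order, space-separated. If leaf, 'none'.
Answer: C

Derivation:
Node E's children (from adjacency): C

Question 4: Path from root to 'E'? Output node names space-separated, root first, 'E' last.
Walk down from root: G -> E

Answer: G E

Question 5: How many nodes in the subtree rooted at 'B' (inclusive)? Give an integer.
Answer: 3

Derivation:
Subtree rooted at B contains: A, B, H
Count = 3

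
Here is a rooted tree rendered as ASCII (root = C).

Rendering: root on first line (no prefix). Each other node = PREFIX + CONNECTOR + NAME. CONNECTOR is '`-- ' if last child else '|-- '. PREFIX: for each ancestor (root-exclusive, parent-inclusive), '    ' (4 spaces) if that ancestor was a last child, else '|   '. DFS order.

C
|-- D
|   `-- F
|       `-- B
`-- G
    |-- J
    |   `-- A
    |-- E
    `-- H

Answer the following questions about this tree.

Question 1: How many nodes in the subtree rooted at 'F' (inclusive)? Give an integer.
Answer: 2

Derivation:
Subtree rooted at F contains: B, F
Count = 2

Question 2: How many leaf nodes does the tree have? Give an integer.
Leaves (nodes with no children): A, B, E, H

Answer: 4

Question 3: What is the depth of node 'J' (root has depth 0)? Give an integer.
Path from root to J: C -> G -> J
Depth = number of edges = 2

Answer: 2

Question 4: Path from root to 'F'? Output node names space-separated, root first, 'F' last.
Answer: C D F

Derivation:
Walk down from root: C -> D -> F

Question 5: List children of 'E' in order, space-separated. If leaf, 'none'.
Node E's children (from adjacency): (leaf)

Answer: none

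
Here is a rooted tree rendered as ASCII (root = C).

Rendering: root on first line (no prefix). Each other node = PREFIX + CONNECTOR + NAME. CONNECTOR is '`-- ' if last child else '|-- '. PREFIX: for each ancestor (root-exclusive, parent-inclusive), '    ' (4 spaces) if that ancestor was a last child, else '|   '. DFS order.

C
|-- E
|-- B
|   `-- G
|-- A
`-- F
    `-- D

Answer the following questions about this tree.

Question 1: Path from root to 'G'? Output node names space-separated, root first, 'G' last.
Answer: C B G

Derivation:
Walk down from root: C -> B -> G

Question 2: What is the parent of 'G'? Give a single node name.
Answer: B

Derivation:
Scan adjacency: G appears as child of B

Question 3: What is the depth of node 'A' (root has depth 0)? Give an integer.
Answer: 1

Derivation:
Path from root to A: C -> A
Depth = number of edges = 1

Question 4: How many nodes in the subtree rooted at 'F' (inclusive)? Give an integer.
Subtree rooted at F contains: D, F
Count = 2

Answer: 2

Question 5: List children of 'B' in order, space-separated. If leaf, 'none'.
Answer: G

Derivation:
Node B's children (from adjacency): G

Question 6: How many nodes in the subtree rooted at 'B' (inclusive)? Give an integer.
Answer: 2

Derivation:
Subtree rooted at B contains: B, G
Count = 2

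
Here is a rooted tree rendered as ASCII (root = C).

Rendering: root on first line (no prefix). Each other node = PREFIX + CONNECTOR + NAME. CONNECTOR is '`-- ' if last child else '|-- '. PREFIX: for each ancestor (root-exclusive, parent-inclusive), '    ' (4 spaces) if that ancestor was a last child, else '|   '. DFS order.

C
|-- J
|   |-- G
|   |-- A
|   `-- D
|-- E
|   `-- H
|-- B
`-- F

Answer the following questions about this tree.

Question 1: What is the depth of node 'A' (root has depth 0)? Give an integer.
Answer: 2

Derivation:
Path from root to A: C -> J -> A
Depth = number of edges = 2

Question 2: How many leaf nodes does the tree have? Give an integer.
Answer: 6

Derivation:
Leaves (nodes with no children): A, B, D, F, G, H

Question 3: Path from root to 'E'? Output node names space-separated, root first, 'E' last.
Answer: C E

Derivation:
Walk down from root: C -> E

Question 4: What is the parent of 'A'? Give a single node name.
Answer: J

Derivation:
Scan adjacency: A appears as child of J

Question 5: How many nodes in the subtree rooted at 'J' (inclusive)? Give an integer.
Subtree rooted at J contains: A, D, G, J
Count = 4

Answer: 4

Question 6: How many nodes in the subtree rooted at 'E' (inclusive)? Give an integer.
Subtree rooted at E contains: E, H
Count = 2

Answer: 2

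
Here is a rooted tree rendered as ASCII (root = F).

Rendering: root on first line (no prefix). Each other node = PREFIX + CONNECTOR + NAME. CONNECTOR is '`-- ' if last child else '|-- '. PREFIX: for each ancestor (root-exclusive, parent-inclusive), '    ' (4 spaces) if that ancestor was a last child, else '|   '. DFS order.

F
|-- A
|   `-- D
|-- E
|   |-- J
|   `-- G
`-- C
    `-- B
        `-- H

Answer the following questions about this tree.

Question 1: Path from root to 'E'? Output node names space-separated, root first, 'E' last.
Walk down from root: F -> E

Answer: F E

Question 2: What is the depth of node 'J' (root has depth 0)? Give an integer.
Answer: 2

Derivation:
Path from root to J: F -> E -> J
Depth = number of edges = 2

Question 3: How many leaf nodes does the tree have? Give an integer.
Answer: 4

Derivation:
Leaves (nodes with no children): D, G, H, J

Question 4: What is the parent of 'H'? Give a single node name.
Answer: B

Derivation:
Scan adjacency: H appears as child of B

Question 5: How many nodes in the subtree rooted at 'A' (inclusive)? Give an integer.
Answer: 2

Derivation:
Subtree rooted at A contains: A, D
Count = 2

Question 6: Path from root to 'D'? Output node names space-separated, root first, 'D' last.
Walk down from root: F -> A -> D

Answer: F A D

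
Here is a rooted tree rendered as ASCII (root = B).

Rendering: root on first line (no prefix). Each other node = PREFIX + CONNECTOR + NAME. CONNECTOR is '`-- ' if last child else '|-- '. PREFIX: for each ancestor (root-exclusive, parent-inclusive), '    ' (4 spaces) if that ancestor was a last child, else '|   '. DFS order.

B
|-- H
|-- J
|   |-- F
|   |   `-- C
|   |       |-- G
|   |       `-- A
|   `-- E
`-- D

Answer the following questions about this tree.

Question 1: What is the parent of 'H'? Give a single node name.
Scan adjacency: H appears as child of B

Answer: B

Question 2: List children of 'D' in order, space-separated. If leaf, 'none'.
Answer: none

Derivation:
Node D's children (from adjacency): (leaf)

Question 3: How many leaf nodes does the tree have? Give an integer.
Answer: 5

Derivation:
Leaves (nodes with no children): A, D, E, G, H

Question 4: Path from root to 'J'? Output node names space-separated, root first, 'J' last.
Answer: B J

Derivation:
Walk down from root: B -> J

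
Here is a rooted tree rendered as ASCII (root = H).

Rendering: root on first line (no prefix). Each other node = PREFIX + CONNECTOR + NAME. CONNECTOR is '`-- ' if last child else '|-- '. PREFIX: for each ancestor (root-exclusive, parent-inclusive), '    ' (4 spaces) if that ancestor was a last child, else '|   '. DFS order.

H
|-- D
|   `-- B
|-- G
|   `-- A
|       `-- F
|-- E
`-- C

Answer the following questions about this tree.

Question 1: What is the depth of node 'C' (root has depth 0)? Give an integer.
Path from root to C: H -> C
Depth = number of edges = 1

Answer: 1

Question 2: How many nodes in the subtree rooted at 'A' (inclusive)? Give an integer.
Subtree rooted at A contains: A, F
Count = 2

Answer: 2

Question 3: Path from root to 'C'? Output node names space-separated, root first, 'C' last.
Answer: H C

Derivation:
Walk down from root: H -> C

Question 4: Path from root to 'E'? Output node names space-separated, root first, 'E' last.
Answer: H E

Derivation:
Walk down from root: H -> E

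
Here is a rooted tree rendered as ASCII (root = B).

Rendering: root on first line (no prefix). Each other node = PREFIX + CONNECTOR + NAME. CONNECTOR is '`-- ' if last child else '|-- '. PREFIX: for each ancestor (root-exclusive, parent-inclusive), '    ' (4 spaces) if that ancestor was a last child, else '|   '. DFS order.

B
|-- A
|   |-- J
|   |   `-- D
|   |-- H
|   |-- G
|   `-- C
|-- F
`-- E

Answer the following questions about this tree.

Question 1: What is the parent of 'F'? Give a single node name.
Answer: B

Derivation:
Scan adjacency: F appears as child of B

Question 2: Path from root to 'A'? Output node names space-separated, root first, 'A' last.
Walk down from root: B -> A

Answer: B A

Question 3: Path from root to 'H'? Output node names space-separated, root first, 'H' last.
Walk down from root: B -> A -> H

Answer: B A H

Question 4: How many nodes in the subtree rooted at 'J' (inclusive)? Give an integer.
Subtree rooted at J contains: D, J
Count = 2

Answer: 2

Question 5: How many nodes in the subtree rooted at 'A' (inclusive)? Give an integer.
Subtree rooted at A contains: A, C, D, G, H, J
Count = 6

Answer: 6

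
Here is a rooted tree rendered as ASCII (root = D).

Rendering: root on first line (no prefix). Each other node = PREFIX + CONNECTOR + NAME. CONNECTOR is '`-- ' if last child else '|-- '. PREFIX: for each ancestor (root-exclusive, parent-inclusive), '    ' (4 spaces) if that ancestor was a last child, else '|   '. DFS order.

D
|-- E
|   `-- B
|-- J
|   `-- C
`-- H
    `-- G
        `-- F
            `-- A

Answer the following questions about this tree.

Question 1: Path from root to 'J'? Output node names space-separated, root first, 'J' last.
Answer: D J

Derivation:
Walk down from root: D -> J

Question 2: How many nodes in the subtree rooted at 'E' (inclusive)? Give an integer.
Answer: 2

Derivation:
Subtree rooted at E contains: B, E
Count = 2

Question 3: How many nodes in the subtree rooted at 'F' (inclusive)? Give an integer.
Answer: 2

Derivation:
Subtree rooted at F contains: A, F
Count = 2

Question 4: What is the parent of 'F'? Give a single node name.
Scan adjacency: F appears as child of G

Answer: G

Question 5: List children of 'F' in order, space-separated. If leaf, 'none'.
Answer: A

Derivation:
Node F's children (from adjacency): A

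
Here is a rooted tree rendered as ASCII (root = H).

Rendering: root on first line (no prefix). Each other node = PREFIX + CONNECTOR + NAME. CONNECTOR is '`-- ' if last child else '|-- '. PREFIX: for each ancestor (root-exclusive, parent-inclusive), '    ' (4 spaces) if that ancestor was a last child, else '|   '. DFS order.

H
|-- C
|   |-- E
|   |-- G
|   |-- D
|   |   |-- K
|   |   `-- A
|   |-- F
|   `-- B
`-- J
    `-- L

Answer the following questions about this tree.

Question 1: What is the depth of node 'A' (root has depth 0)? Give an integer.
Answer: 3

Derivation:
Path from root to A: H -> C -> D -> A
Depth = number of edges = 3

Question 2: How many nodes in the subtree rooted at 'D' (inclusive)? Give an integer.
Answer: 3

Derivation:
Subtree rooted at D contains: A, D, K
Count = 3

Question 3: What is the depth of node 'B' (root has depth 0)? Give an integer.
Answer: 2

Derivation:
Path from root to B: H -> C -> B
Depth = number of edges = 2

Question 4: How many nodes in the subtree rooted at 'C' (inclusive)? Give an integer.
Answer: 8

Derivation:
Subtree rooted at C contains: A, B, C, D, E, F, G, K
Count = 8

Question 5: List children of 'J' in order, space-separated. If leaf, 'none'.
Answer: L

Derivation:
Node J's children (from adjacency): L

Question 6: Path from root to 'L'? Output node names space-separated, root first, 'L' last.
Walk down from root: H -> J -> L

Answer: H J L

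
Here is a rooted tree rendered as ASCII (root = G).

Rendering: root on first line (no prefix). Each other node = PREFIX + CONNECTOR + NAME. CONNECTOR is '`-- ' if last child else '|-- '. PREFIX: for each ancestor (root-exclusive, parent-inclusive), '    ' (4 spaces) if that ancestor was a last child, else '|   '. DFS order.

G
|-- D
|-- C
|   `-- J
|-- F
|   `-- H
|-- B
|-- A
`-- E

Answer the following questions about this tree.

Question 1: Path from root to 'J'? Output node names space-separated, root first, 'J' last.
Answer: G C J

Derivation:
Walk down from root: G -> C -> J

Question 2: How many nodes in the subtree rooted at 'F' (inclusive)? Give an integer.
Subtree rooted at F contains: F, H
Count = 2

Answer: 2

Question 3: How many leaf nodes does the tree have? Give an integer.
Leaves (nodes with no children): A, B, D, E, H, J

Answer: 6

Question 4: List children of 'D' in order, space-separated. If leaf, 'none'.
Node D's children (from adjacency): (leaf)

Answer: none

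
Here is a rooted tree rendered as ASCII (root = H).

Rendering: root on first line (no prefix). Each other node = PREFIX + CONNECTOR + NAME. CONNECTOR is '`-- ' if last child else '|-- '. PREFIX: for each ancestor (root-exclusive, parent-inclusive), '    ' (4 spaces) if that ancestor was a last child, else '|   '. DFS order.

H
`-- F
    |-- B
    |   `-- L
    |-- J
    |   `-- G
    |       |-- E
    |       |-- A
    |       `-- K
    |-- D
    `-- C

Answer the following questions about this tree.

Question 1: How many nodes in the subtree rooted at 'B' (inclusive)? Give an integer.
Subtree rooted at B contains: B, L
Count = 2

Answer: 2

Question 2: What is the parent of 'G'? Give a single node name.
Scan adjacency: G appears as child of J

Answer: J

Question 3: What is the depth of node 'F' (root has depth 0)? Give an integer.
Answer: 1

Derivation:
Path from root to F: H -> F
Depth = number of edges = 1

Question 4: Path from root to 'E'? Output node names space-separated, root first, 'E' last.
Walk down from root: H -> F -> J -> G -> E

Answer: H F J G E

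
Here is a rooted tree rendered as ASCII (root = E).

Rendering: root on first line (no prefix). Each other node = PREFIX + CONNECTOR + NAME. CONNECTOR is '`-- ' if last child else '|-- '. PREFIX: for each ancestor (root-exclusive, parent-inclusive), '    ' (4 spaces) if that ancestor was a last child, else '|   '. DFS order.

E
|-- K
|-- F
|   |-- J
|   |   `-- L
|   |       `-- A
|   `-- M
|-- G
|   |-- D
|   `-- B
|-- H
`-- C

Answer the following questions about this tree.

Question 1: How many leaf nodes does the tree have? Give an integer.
Answer: 7

Derivation:
Leaves (nodes with no children): A, B, C, D, H, K, M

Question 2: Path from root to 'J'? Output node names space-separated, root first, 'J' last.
Walk down from root: E -> F -> J

Answer: E F J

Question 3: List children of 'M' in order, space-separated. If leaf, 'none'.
Answer: none

Derivation:
Node M's children (from adjacency): (leaf)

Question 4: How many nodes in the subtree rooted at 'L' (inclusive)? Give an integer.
Subtree rooted at L contains: A, L
Count = 2

Answer: 2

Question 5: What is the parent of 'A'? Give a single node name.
Scan adjacency: A appears as child of L

Answer: L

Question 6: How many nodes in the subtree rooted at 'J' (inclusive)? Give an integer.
Answer: 3

Derivation:
Subtree rooted at J contains: A, J, L
Count = 3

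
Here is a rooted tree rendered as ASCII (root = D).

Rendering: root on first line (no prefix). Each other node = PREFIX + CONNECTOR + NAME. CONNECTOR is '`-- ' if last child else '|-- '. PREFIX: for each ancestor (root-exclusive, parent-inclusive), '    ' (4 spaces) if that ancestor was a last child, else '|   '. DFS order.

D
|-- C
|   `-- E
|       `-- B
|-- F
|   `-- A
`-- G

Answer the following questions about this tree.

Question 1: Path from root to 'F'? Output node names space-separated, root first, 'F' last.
Answer: D F

Derivation:
Walk down from root: D -> F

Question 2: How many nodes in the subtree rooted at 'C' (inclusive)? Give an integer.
Subtree rooted at C contains: B, C, E
Count = 3

Answer: 3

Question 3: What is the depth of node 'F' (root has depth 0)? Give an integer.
Path from root to F: D -> F
Depth = number of edges = 1

Answer: 1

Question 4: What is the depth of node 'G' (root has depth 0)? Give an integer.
Answer: 1

Derivation:
Path from root to G: D -> G
Depth = number of edges = 1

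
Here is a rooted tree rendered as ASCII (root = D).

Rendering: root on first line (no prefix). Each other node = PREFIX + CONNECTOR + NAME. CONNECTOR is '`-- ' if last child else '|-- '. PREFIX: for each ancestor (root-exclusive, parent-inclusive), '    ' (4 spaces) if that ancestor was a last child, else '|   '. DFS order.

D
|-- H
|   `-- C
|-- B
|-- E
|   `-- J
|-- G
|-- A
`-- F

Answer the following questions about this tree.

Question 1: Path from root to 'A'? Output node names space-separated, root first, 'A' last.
Answer: D A

Derivation:
Walk down from root: D -> A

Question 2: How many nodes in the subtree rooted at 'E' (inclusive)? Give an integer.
Answer: 2

Derivation:
Subtree rooted at E contains: E, J
Count = 2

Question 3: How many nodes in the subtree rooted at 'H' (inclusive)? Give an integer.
Answer: 2

Derivation:
Subtree rooted at H contains: C, H
Count = 2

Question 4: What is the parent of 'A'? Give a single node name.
Answer: D

Derivation:
Scan adjacency: A appears as child of D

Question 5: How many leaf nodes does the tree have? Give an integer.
Answer: 6

Derivation:
Leaves (nodes with no children): A, B, C, F, G, J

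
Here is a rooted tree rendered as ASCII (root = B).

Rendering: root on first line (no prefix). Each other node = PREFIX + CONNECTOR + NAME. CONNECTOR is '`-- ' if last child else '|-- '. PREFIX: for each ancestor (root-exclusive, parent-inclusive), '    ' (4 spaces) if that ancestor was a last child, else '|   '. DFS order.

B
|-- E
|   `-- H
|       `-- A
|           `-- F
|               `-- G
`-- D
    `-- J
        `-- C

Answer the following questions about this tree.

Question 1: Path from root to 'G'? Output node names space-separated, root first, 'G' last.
Answer: B E H A F G

Derivation:
Walk down from root: B -> E -> H -> A -> F -> G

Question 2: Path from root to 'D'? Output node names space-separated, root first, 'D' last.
Walk down from root: B -> D

Answer: B D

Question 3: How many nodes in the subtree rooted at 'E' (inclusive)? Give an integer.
Subtree rooted at E contains: A, E, F, G, H
Count = 5

Answer: 5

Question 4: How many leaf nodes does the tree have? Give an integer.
Answer: 2

Derivation:
Leaves (nodes with no children): C, G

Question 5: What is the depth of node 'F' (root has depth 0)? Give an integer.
Path from root to F: B -> E -> H -> A -> F
Depth = number of edges = 4

Answer: 4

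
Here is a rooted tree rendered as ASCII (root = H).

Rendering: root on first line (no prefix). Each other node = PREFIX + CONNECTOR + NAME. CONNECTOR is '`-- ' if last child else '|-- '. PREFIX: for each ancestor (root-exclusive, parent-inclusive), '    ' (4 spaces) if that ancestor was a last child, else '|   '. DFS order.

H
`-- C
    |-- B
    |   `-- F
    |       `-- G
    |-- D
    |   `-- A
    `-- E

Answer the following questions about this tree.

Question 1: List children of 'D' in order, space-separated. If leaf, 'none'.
Node D's children (from adjacency): A

Answer: A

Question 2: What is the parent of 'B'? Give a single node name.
Scan adjacency: B appears as child of C

Answer: C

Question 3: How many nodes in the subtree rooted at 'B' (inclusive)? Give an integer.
Subtree rooted at B contains: B, F, G
Count = 3

Answer: 3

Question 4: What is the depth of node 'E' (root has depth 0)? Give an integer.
Path from root to E: H -> C -> E
Depth = number of edges = 2

Answer: 2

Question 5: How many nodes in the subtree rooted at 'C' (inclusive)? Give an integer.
Answer: 7

Derivation:
Subtree rooted at C contains: A, B, C, D, E, F, G
Count = 7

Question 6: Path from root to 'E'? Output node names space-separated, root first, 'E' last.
Walk down from root: H -> C -> E

Answer: H C E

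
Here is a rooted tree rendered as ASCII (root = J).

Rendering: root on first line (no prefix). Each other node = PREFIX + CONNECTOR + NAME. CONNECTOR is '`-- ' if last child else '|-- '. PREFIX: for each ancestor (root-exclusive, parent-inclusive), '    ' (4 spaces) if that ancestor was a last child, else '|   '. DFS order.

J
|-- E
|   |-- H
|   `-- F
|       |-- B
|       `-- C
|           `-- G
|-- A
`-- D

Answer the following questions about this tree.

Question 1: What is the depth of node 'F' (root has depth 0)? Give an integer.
Answer: 2

Derivation:
Path from root to F: J -> E -> F
Depth = number of edges = 2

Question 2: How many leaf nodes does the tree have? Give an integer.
Answer: 5

Derivation:
Leaves (nodes with no children): A, B, D, G, H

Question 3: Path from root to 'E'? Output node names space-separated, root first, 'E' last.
Answer: J E

Derivation:
Walk down from root: J -> E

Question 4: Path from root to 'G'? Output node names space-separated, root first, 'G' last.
Answer: J E F C G

Derivation:
Walk down from root: J -> E -> F -> C -> G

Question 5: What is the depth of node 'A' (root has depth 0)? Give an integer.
Answer: 1

Derivation:
Path from root to A: J -> A
Depth = number of edges = 1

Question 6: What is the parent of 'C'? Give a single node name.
Answer: F

Derivation:
Scan adjacency: C appears as child of F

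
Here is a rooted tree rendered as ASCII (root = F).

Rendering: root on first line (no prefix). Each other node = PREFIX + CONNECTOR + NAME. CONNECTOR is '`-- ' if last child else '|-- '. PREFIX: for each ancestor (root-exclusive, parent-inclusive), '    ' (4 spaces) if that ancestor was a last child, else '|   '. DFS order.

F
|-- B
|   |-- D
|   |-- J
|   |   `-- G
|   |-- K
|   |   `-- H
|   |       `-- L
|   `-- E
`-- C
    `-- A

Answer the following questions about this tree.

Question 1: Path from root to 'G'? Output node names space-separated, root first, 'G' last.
Walk down from root: F -> B -> J -> G

Answer: F B J G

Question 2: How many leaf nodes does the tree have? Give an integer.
Leaves (nodes with no children): A, D, E, G, L

Answer: 5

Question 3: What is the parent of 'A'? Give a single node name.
Scan adjacency: A appears as child of C

Answer: C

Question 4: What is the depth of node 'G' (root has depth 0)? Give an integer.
Answer: 3

Derivation:
Path from root to G: F -> B -> J -> G
Depth = number of edges = 3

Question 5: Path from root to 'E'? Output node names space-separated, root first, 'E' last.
Walk down from root: F -> B -> E

Answer: F B E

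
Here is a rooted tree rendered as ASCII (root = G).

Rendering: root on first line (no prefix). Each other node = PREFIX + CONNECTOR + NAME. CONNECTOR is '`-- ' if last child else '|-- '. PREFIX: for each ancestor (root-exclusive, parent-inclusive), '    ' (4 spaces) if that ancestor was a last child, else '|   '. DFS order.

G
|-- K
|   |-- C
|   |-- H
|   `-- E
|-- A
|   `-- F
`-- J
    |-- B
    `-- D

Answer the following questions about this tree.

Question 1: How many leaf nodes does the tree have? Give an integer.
Leaves (nodes with no children): B, C, D, E, F, H

Answer: 6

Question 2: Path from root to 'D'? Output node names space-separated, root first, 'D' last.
Answer: G J D

Derivation:
Walk down from root: G -> J -> D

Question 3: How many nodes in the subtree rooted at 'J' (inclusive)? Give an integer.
Subtree rooted at J contains: B, D, J
Count = 3

Answer: 3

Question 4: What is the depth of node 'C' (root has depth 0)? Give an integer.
Answer: 2

Derivation:
Path from root to C: G -> K -> C
Depth = number of edges = 2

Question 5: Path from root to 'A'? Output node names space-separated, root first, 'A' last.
Walk down from root: G -> A

Answer: G A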